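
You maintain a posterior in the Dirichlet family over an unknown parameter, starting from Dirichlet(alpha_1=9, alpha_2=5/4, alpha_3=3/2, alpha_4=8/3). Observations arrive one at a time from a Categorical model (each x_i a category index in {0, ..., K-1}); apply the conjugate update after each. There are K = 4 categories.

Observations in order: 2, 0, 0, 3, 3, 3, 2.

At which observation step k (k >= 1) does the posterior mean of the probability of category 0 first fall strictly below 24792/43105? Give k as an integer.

obs 1: x=2 → posterior Dirichlet(9, 5/4, 5/2, 8/3)
obs 2: x=0 → posterior Dirichlet(10, 5/4, 5/2, 8/3)
obs 3: x=0 → posterior Dirichlet(11, 5/4, 5/2, 8/3)
obs 4: x=3 → posterior Dirichlet(11, 5/4, 5/2, 11/3)
obs 5: x=3 → posterior Dirichlet(11, 5/4, 5/2, 14/3)
obs 6: x=3 → posterior Dirichlet(11, 5/4, 5/2, 17/3)
obs 7: x=2 → posterior Dirichlet(11, 5/4, 7/2, 17/3)

k = 5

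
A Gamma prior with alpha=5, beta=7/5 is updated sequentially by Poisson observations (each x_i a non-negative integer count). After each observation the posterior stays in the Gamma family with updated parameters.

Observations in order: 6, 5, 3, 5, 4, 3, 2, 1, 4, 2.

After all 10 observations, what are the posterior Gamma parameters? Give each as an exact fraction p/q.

obs 1: x=6 → posterior Gamma(11, 12/5)
obs 2: x=5 → posterior Gamma(16, 17/5)
obs 3: x=3 → posterior Gamma(19, 22/5)
obs 4: x=5 → posterior Gamma(24, 27/5)
obs 5: x=4 → posterior Gamma(28, 32/5)
obs 6: x=3 → posterior Gamma(31, 37/5)
obs 7: x=2 → posterior Gamma(33, 42/5)
obs 8: x=1 → posterior Gamma(34, 47/5)
obs 9: x=4 → posterior Gamma(38, 52/5)
obs 10: x=2 → posterior Gamma(40, 57/5)

alpha=40, beta=57/5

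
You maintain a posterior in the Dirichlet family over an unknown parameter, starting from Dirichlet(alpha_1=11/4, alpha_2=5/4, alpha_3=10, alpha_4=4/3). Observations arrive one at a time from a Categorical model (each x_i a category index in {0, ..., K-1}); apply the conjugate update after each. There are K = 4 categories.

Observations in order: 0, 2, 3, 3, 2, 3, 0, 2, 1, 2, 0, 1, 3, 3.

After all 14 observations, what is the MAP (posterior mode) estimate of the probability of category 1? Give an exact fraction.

obs 1: x=0 → posterior Dirichlet(15/4, 5/4, 10, 4/3)
obs 2: x=2 → posterior Dirichlet(15/4, 5/4, 11, 4/3)
obs 3: x=3 → posterior Dirichlet(15/4, 5/4, 11, 7/3)
obs 4: x=3 → posterior Dirichlet(15/4, 5/4, 11, 10/3)
obs 5: x=2 → posterior Dirichlet(15/4, 5/4, 12, 10/3)
obs 6: x=3 → posterior Dirichlet(15/4, 5/4, 12, 13/3)
obs 7: x=0 → posterior Dirichlet(19/4, 5/4, 12, 13/3)
obs 8: x=2 → posterior Dirichlet(19/4, 5/4, 13, 13/3)
obs 9: x=1 → posterior Dirichlet(19/4, 9/4, 13, 13/3)
obs 10: x=2 → posterior Dirichlet(19/4, 9/4, 14, 13/3)
obs 11: x=0 → posterior Dirichlet(23/4, 9/4, 14, 13/3)
obs 12: x=1 → posterior Dirichlet(23/4, 13/4, 14, 13/3)
obs 13: x=3 → posterior Dirichlet(23/4, 13/4, 14, 16/3)
obs 14: x=3 → posterior Dirichlet(23/4, 13/4, 14, 19/3)

27/304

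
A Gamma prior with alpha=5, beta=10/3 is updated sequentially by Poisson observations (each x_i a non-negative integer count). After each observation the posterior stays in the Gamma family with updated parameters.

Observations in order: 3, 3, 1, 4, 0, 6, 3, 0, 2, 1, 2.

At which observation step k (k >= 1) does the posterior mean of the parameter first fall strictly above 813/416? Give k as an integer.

k = 2

obs 1: x=3 → posterior Gamma(8, 13/3)
obs 2: x=3 → posterior Gamma(11, 16/3)
obs 3: x=1 → posterior Gamma(12, 19/3)
obs 4: x=4 → posterior Gamma(16, 22/3)
obs 5: x=0 → posterior Gamma(16, 25/3)
obs 6: x=6 → posterior Gamma(22, 28/3)
obs 7: x=3 → posterior Gamma(25, 31/3)
obs 8: x=0 → posterior Gamma(25, 34/3)
obs 9: x=2 → posterior Gamma(27, 37/3)
obs 10: x=1 → posterior Gamma(28, 40/3)
obs 11: x=2 → posterior Gamma(30, 43/3)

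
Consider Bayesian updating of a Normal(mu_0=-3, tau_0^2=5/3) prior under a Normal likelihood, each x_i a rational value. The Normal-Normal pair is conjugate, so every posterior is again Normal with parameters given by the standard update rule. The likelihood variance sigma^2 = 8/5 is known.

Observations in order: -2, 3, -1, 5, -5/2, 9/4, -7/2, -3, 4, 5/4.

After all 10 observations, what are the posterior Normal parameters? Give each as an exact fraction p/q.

mu_0=31/548, tau_0^2=20/137

obs 1: x=-2 → posterior Normal(-122/49, 40/49)
obs 2: x=3 → posterior Normal(-47/74, 20/37)
obs 3: x=-1 → posterior Normal(-8/11, 40/99)
obs 4: x=5 → posterior Normal(53/124, 10/31)
obs 5: x=-5/2 → posterior Normal(-19/298, 40/149)
obs 6: x=9/4 → posterior Normal(187/696, 20/87)
obs 7: x=-7/2 → posterior Normal(-163/796, 40/199)
obs 8: x=-3 → posterior Normal(-463/896, 5/28)
obs 9: x=4 → posterior Normal(-21/332, 40/249)
obs 10: x=5/4 → posterior Normal(31/548, 20/137)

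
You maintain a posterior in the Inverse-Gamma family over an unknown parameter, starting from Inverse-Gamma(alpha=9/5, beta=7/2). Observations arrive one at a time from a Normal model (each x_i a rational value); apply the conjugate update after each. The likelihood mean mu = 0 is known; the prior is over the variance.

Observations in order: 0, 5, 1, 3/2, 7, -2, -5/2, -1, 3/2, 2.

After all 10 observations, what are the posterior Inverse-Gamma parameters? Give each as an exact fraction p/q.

obs 1: x=0 → posterior Inverse-Gamma(23/10, 7/2)
obs 2: x=5 → posterior Inverse-Gamma(14/5, 16)
obs 3: x=1 → posterior Inverse-Gamma(33/10, 33/2)
obs 4: x=3/2 → posterior Inverse-Gamma(19/5, 141/8)
obs 5: x=7 → posterior Inverse-Gamma(43/10, 337/8)
obs 6: x=-2 → posterior Inverse-Gamma(24/5, 353/8)
obs 7: x=-5/2 → posterior Inverse-Gamma(53/10, 189/4)
obs 8: x=-1 → posterior Inverse-Gamma(29/5, 191/4)
obs 9: x=3/2 → posterior Inverse-Gamma(63/10, 391/8)
obs 10: x=2 → posterior Inverse-Gamma(34/5, 407/8)

alpha=34/5, beta=407/8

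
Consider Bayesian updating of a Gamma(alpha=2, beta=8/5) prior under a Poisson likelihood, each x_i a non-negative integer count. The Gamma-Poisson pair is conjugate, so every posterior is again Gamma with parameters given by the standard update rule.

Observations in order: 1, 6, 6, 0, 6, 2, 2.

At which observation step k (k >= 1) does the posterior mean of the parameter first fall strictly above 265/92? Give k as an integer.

k = 3

obs 1: x=1 → posterior Gamma(3, 13/5)
obs 2: x=6 → posterior Gamma(9, 18/5)
obs 3: x=6 → posterior Gamma(15, 23/5)
obs 4: x=0 → posterior Gamma(15, 28/5)
obs 5: x=6 → posterior Gamma(21, 33/5)
obs 6: x=2 → posterior Gamma(23, 38/5)
obs 7: x=2 → posterior Gamma(25, 43/5)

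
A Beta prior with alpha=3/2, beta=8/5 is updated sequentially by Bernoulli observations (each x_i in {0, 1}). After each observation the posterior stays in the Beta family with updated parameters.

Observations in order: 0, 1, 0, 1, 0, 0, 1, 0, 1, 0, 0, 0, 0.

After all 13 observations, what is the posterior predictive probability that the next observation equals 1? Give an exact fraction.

obs 1: x=0 → posterior Beta(3/2, 13/5)
obs 2: x=1 → posterior Beta(5/2, 13/5)
obs 3: x=0 → posterior Beta(5/2, 18/5)
obs 4: x=1 → posterior Beta(7/2, 18/5)
obs 5: x=0 → posterior Beta(7/2, 23/5)
obs 6: x=0 → posterior Beta(7/2, 28/5)
obs 7: x=1 → posterior Beta(9/2, 28/5)
obs 8: x=0 → posterior Beta(9/2, 33/5)
obs 9: x=1 → posterior Beta(11/2, 33/5)
obs 10: x=0 → posterior Beta(11/2, 38/5)
obs 11: x=0 → posterior Beta(11/2, 43/5)
obs 12: x=0 → posterior Beta(11/2, 48/5)
obs 13: x=0 → posterior Beta(11/2, 53/5)

55/161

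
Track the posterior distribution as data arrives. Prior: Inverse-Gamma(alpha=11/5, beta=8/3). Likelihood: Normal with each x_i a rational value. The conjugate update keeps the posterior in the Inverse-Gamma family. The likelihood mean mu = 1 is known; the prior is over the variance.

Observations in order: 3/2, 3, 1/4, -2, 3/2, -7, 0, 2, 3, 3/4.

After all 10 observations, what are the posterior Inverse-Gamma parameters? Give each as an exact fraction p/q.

obs 1: x=3/2 → posterior Inverse-Gamma(27/10, 67/24)
obs 2: x=3 → posterior Inverse-Gamma(16/5, 115/24)
obs 3: x=1/4 → posterior Inverse-Gamma(37/10, 487/96)
obs 4: x=-2 → posterior Inverse-Gamma(21/5, 919/96)
obs 5: x=3/2 → posterior Inverse-Gamma(47/10, 931/96)
obs 6: x=-7 → posterior Inverse-Gamma(26/5, 4003/96)
obs 7: x=0 → posterior Inverse-Gamma(57/10, 4051/96)
obs 8: x=2 → posterior Inverse-Gamma(31/5, 4099/96)
obs 9: x=3 → posterior Inverse-Gamma(67/10, 4291/96)
obs 10: x=3/4 → posterior Inverse-Gamma(36/5, 2147/48)

alpha=36/5, beta=2147/48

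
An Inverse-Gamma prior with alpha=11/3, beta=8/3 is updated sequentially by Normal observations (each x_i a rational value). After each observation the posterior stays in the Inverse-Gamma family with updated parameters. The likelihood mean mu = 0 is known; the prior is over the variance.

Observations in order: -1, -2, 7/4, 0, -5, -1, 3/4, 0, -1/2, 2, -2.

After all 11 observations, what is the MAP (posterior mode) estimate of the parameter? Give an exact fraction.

1157/488

obs 1: x=-1 → posterior Inverse-Gamma(25/6, 19/6)
obs 2: x=-2 → posterior Inverse-Gamma(14/3, 31/6)
obs 3: x=7/4 → posterior Inverse-Gamma(31/6, 643/96)
obs 4: x=0 → posterior Inverse-Gamma(17/3, 643/96)
obs 5: x=-5 → posterior Inverse-Gamma(37/6, 1843/96)
obs 6: x=-1 → posterior Inverse-Gamma(20/3, 1891/96)
obs 7: x=3/4 → posterior Inverse-Gamma(43/6, 959/48)
obs 8: x=0 → posterior Inverse-Gamma(23/3, 959/48)
obs 9: x=-1/2 → posterior Inverse-Gamma(49/6, 965/48)
obs 10: x=2 → posterior Inverse-Gamma(26/3, 1061/48)
obs 11: x=-2 → posterior Inverse-Gamma(55/6, 1157/48)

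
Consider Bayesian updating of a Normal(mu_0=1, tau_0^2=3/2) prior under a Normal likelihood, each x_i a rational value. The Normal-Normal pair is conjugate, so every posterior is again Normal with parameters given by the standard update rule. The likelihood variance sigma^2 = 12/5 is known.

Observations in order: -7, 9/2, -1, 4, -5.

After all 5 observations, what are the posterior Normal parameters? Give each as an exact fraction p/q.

obs 1: x=-7 → posterior Normal(-27/13, 12/13)
obs 2: x=9/2 → posterior Normal(-1/4, 2/3)
obs 3: x=-1 → posterior Normal(-19/46, 12/23)
obs 4: x=4 → posterior Normal(3/8, 3/7)
obs 5: x=-5 → posterior Normal(-29/66, 4/11)

mu_0=-29/66, tau_0^2=4/11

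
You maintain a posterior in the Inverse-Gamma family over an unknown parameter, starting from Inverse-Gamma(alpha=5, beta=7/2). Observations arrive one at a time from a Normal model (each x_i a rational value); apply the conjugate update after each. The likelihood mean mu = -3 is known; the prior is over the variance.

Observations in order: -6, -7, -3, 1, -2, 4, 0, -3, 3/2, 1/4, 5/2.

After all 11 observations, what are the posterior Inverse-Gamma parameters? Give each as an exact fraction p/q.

alpha=21/2, beta=2689/32

obs 1: x=-6 → posterior Inverse-Gamma(11/2, 8)
obs 2: x=-7 → posterior Inverse-Gamma(6, 16)
obs 3: x=-3 → posterior Inverse-Gamma(13/2, 16)
obs 4: x=1 → posterior Inverse-Gamma(7, 24)
obs 5: x=-2 → posterior Inverse-Gamma(15/2, 49/2)
obs 6: x=4 → posterior Inverse-Gamma(8, 49)
obs 7: x=0 → posterior Inverse-Gamma(17/2, 107/2)
obs 8: x=-3 → posterior Inverse-Gamma(9, 107/2)
obs 9: x=3/2 → posterior Inverse-Gamma(19/2, 509/8)
obs 10: x=1/4 → posterior Inverse-Gamma(10, 2205/32)
obs 11: x=5/2 → posterior Inverse-Gamma(21/2, 2689/32)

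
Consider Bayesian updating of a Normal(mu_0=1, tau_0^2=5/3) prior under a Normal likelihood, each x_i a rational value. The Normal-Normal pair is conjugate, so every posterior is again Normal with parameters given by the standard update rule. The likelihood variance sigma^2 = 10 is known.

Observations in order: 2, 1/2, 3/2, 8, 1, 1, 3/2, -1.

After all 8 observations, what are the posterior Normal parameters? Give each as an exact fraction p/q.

obs 1: x=2 → posterior Normal(8/7, 10/7)
obs 2: x=1/2 → posterior Normal(17/16, 5/4)
obs 3: x=3/2 → posterior Normal(10/9, 10/9)
obs 4: x=8 → posterior Normal(9/5, 1)
obs 5: x=1 → posterior Normal(19/11, 10/11)
obs 6: x=1 → posterior Normal(5/3, 5/6)
obs 7: x=3/2 → posterior Normal(43/26, 10/13)
obs 8: x=-1 → posterior Normal(41/28, 5/7)

mu_0=41/28, tau_0^2=5/7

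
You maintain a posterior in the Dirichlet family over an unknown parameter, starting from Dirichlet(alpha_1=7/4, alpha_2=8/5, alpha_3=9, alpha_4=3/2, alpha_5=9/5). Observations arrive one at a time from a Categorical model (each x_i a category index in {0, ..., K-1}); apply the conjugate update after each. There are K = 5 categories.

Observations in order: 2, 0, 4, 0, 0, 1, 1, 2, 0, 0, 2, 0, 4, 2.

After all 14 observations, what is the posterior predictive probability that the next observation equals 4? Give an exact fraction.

76/593

obs 1: x=2 → posterior Dirichlet(7/4, 8/5, 10, 3/2, 9/5)
obs 2: x=0 → posterior Dirichlet(11/4, 8/5, 10, 3/2, 9/5)
obs 3: x=4 → posterior Dirichlet(11/4, 8/5, 10, 3/2, 14/5)
obs 4: x=0 → posterior Dirichlet(15/4, 8/5, 10, 3/2, 14/5)
obs 5: x=0 → posterior Dirichlet(19/4, 8/5, 10, 3/2, 14/5)
obs 6: x=1 → posterior Dirichlet(19/4, 13/5, 10, 3/2, 14/5)
obs 7: x=1 → posterior Dirichlet(19/4, 18/5, 10, 3/2, 14/5)
obs 8: x=2 → posterior Dirichlet(19/4, 18/5, 11, 3/2, 14/5)
obs 9: x=0 → posterior Dirichlet(23/4, 18/5, 11, 3/2, 14/5)
obs 10: x=0 → posterior Dirichlet(27/4, 18/5, 11, 3/2, 14/5)
obs 11: x=2 → posterior Dirichlet(27/4, 18/5, 12, 3/2, 14/5)
obs 12: x=0 → posterior Dirichlet(31/4, 18/5, 12, 3/2, 14/5)
obs 13: x=4 → posterior Dirichlet(31/4, 18/5, 12, 3/2, 19/5)
obs 14: x=2 → posterior Dirichlet(31/4, 18/5, 13, 3/2, 19/5)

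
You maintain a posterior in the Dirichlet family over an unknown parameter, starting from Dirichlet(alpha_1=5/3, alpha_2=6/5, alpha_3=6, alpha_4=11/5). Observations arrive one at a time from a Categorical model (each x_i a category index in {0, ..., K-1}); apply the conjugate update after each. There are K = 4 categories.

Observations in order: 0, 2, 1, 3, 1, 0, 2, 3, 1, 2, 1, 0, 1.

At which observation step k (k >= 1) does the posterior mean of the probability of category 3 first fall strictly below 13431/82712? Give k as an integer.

k = 3

obs 1: x=0 → posterior Dirichlet(8/3, 6/5, 6, 11/5)
obs 2: x=2 → posterior Dirichlet(8/3, 6/5, 7, 11/5)
obs 3: x=1 → posterior Dirichlet(8/3, 11/5, 7, 11/5)
obs 4: x=3 → posterior Dirichlet(8/3, 11/5, 7, 16/5)
obs 5: x=1 → posterior Dirichlet(8/3, 16/5, 7, 16/5)
obs 6: x=0 → posterior Dirichlet(11/3, 16/5, 7, 16/5)
obs 7: x=2 → posterior Dirichlet(11/3, 16/5, 8, 16/5)
obs 8: x=3 → posterior Dirichlet(11/3, 16/5, 8, 21/5)
obs 9: x=1 → posterior Dirichlet(11/3, 21/5, 8, 21/5)
obs 10: x=2 → posterior Dirichlet(11/3, 21/5, 9, 21/5)
obs 11: x=1 → posterior Dirichlet(11/3, 26/5, 9, 21/5)
obs 12: x=0 → posterior Dirichlet(14/3, 26/5, 9, 21/5)
obs 13: x=1 → posterior Dirichlet(14/3, 31/5, 9, 21/5)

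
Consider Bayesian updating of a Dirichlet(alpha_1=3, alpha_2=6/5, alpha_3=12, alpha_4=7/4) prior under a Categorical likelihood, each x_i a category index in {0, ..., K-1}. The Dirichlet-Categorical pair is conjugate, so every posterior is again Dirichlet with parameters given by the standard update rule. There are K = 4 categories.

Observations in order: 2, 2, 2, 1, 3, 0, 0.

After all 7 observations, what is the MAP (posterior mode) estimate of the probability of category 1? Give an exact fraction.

obs 1: x=2 → posterior Dirichlet(3, 6/5, 13, 7/4)
obs 2: x=2 → posterior Dirichlet(3, 6/5, 14, 7/4)
obs 3: x=2 → posterior Dirichlet(3, 6/5, 15, 7/4)
obs 4: x=1 → posterior Dirichlet(3, 11/5, 15, 7/4)
obs 5: x=3 → posterior Dirichlet(3, 11/5, 15, 11/4)
obs 6: x=0 → posterior Dirichlet(4, 11/5, 15, 11/4)
obs 7: x=0 → posterior Dirichlet(5, 11/5, 15, 11/4)

24/419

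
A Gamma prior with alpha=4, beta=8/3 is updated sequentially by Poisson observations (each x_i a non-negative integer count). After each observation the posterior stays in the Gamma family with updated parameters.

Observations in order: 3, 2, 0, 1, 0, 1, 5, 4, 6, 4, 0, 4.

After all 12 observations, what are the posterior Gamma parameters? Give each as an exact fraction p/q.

obs 1: x=3 → posterior Gamma(7, 11/3)
obs 2: x=2 → posterior Gamma(9, 14/3)
obs 3: x=0 → posterior Gamma(9, 17/3)
obs 4: x=1 → posterior Gamma(10, 20/3)
obs 5: x=0 → posterior Gamma(10, 23/3)
obs 6: x=1 → posterior Gamma(11, 26/3)
obs 7: x=5 → posterior Gamma(16, 29/3)
obs 8: x=4 → posterior Gamma(20, 32/3)
obs 9: x=6 → posterior Gamma(26, 35/3)
obs 10: x=4 → posterior Gamma(30, 38/3)
obs 11: x=0 → posterior Gamma(30, 41/3)
obs 12: x=4 → posterior Gamma(34, 44/3)

alpha=34, beta=44/3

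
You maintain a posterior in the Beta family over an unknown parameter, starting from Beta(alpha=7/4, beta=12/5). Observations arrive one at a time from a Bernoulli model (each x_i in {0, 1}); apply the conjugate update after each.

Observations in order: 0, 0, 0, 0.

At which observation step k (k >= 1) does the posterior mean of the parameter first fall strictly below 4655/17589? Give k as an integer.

k = 3

obs 1: x=0 → posterior Beta(7/4, 17/5)
obs 2: x=0 → posterior Beta(7/4, 22/5)
obs 3: x=0 → posterior Beta(7/4, 27/5)
obs 4: x=0 → posterior Beta(7/4, 32/5)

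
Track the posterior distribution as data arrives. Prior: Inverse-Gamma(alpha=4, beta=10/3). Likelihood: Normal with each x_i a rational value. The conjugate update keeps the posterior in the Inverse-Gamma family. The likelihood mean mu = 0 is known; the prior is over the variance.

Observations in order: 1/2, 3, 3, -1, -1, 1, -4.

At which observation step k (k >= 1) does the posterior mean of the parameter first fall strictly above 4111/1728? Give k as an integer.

obs 1: x=1/2 → posterior Inverse-Gamma(9/2, 83/24)
obs 2: x=3 → posterior Inverse-Gamma(5, 191/24)
obs 3: x=3 → posterior Inverse-Gamma(11/2, 299/24)
obs 4: x=-1 → posterior Inverse-Gamma(6, 311/24)
obs 5: x=-1 → posterior Inverse-Gamma(13/2, 323/24)
obs 6: x=1 → posterior Inverse-Gamma(7, 335/24)
obs 7: x=-4 → posterior Inverse-Gamma(15/2, 527/24)

k = 3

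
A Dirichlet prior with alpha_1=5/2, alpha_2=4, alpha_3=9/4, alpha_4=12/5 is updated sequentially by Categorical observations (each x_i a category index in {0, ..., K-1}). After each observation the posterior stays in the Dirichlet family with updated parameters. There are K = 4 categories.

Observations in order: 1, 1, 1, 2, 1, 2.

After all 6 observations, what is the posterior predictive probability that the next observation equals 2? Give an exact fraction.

obs 1: x=1 → posterior Dirichlet(5/2, 5, 9/4, 12/5)
obs 2: x=1 → posterior Dirichlet(5/2, 6, 9/4, 12/5)
obs 3: x=1 → posterior Dirichlet(5/2, 7, 9/4, 12/5)
obs 4: x=2 → posterior Dirichlet(5/2, 7, 13/4, 12/5)
obs 5: x=1 → posterior Dirichlet(5/2, 8, 13/4, 12/5)
obs 6: x=2 → posterior Dirichlet(5/2, 8, 17/4, 12/5)

85/343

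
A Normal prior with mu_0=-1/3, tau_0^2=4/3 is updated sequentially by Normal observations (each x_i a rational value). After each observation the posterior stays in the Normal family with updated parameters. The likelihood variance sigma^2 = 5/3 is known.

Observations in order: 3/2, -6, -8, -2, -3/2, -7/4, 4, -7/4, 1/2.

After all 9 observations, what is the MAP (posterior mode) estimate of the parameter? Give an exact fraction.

obs 1: x=3/2 → posterior Normal(13/27, 20/27)
obs 2: x=-6 → posterior Normal(-59/39, 20/39)
obs 3: x=-8 → posterior Normal(-155/51, 20/51)
obs 4: x=-2 → posterior Normal(-179/63, 20/63)
obs 5: x=-3/2 → posterior Normal(-197/75, 4/15)
obs 6: x=-7/4 → posterior Normal(-218/87, 20/87)
obs 7: x=4 → posterior Normal(-170/99, 20/99)
obs 8: x=-7/4 → posterior Normal(-191/111, 20/111)
obs 9: x=1/2 → posterior Normal(-185/123, 20/123)

-185/123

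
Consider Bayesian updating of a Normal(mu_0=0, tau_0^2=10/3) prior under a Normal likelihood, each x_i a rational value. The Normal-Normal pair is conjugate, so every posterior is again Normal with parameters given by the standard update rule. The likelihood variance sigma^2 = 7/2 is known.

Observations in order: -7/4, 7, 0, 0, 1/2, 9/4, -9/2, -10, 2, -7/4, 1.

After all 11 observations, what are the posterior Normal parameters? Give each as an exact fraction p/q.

obs 1: x=-7/4 → posterior Normal(-35/41, 70/41)
obs 2: x=7 → posterior Normal(105/61, 70/61)
obs 3: x=0 → posterior Normal(35/27, 70/81)
obs 4: x=0 → posterior Normal(105/101, 70/101)
obs 5: x=1/2 → posterior Normal(115/121, 70/121)
obs 6: x=9/4 → posterior Normal(160/141, 70/141)
obs 7: x=-9/2 → posterior Normal(10/23, 10/23)
obs 8: x=-10 → posterior Normal(-130/181, 70/181)
obs 9: x=2 → posterior Normal(-30/67, 70/201)
obs 10: x=-7/4 → posterior Normal(-125/221, 70/221)
obs 11: x=1 → posterior Normal(-105/241, 70/241)

mu_0=-105/241, tau_0^2=70/241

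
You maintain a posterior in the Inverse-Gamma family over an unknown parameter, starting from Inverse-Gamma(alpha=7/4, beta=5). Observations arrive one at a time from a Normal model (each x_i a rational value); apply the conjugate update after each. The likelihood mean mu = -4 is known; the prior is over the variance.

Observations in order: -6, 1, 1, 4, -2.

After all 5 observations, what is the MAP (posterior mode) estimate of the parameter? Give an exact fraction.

88/7

obs 1: x=-6 → posterior Inverse-Gamma(9/4, 7)
obs 2: x=1 → posterior Inverse-Gamma(11/4, 39/2)
obs 3: x=1 → posterior Inverse-Gamma(13/4, 32)
obs 4: x=4 → posterior Inverse-Gamma(15/4, 64)
obs 5: x=-2 → posterior Inverse-Gamma(17/4, 66)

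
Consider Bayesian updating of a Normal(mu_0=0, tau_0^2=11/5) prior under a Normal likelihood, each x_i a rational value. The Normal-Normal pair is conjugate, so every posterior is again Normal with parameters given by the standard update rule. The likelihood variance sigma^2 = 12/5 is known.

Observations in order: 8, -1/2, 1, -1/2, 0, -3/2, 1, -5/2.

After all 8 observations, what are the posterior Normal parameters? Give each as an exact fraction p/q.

obs 1: x=8 → posterior Normal(88/23, 132/115)
obs 2: x=-1/2 → posterior Normal(165/68, 66/85)
obs 3: x=1 → posterior Normal(187/90, 44/75)
obs 4: x=-1/2 → posterior Normal(11/7, 33/70)
obs 5: x=0 → posterior Normal(88/67, 132/335)
obs 6: x=-3/2 → posterior Normal(11/12, 22/65)
obs 7: x=1 → posterior Normal(165/178, 132/445)
obs 8: x=-5/2 → posterior Normal(11/20, 33/125)

mu_0=11/20, tau_0^2=33/125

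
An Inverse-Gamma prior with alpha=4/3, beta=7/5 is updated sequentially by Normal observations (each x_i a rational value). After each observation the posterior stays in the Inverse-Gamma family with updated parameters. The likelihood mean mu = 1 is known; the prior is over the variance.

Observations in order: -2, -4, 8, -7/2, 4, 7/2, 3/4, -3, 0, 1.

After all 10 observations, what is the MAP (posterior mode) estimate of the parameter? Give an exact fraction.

obs 1: x=-2 → posterior Inverse-Gamma(11/6, 59/10)
obs 2: x=-4 → posterior Inverse-Gamma(7/3, 92/5)
obs 3: x=8 → posterior Inverse-Gamma(17/6, 429/10)
obs 4: x=-7/2 → posterior Inverse-Gamma(10/3, 2121/40)
obs 5: x=4 → posterior Inverse-Gamma(23/6, 2301/40)
obs 6: x=7/2 → posterior Inverse-Gamma(13/3, 1213/20)
obs 7: x=3/4 → posterior Inverse-Gamma(29/6, 9709/160)
obs 8: x=-3 → posterior Inverse-Gamma(16/3, 10989/160)
obs 9: x=0 → posterior Inverse-Gamma(35/6, 11069/160)
obs 10: x=1 → posterior Inverse-Gamma(19/3, 11069/160)

33207/3520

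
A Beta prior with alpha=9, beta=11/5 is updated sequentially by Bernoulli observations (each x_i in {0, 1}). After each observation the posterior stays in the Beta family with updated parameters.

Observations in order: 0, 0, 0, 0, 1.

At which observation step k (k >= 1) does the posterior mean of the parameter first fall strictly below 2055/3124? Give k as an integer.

obs 1: x=0 → posterior Beta(9, 16/5)
obs 2: x=0 → posterior Beta(9, 21/5)
obs 3: x=0 → posterior Beta(9, 26/5)
obs 4: x=0 → posterior Beta(9, 31/5)
obs 5: x=1 → posterior Beta(10, 31/5)

k = 3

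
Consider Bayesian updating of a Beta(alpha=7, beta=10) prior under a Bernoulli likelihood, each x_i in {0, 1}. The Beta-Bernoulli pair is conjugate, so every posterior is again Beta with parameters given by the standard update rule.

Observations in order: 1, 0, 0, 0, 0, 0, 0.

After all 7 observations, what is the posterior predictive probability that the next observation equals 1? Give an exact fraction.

obs 1: x=1 → posterior Beta(8, 10)
obs 2: x=0 → posterior Beta(8, 11)
obs 3: x=0 → posterior Beta(8, 12)
obs 4: x=0 → posterior Beta(8, 13)
obs 5: x=0 → posterior Beta(8, 14)
obs 6: x=0 → posterior Beta(8, 15)
obs 7: x=0 → posterior Beta(8, 16)

1/3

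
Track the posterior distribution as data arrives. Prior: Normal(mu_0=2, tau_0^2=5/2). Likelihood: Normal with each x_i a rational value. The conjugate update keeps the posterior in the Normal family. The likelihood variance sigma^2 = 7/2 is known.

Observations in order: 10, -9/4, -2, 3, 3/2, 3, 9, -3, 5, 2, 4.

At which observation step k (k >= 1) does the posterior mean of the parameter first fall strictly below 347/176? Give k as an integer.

k = 3

obs 1: x=10 → posterior Normal(16/3, 35/24)
obs 2: x=-9/4 → posterior Normal(211/68, 35/34)
obs 3: x=-2 → posterior Normal(171/88, 35/44)
obs 4: x=3 → posterior Normal(77/36, 35/54)
obs 5: x=3/2 → posterior Normal(261/128, 35/64)
obs 6: x=3 → posterior Normal(321/148, 35/74)
obs 7: x=9 → posterior Normal(167/56, 5/12)
obs 8: x=-3 → posterior Normal(441/188, 35/94)
obs 9: x=5 → posterior Normal(541/208, 35/104)
obs 10: x=2 → posterior Normal(581/228, 35/114)
obs 11: x=4 → posterior Normal(661/248, 35/124)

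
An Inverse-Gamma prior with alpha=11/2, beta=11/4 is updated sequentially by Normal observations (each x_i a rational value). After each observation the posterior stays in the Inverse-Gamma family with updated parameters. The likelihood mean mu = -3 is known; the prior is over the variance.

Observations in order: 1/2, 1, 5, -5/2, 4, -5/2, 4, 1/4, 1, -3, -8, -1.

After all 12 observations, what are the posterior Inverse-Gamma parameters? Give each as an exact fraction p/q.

obs 1: x=1/2 → posterior Inverse-Gamma(6, 71/8)
obs 2: x=1 → posterior Inverse-Gamma(13/2, 135/8)
obs 3: x=5 → posterior Inverse-Gamma(7, 391/8)
obs 4: x=-5/2 → posterior Inverse-Gamma(15/2, 49)
obs 5: x=4 → posterior Inverse-Gamma(8, 147/2)
obs 6: x=-5/2 → posterior Inverse-Gamma(17/2, 589/8)
obs 7: x=4 → posterior Inverse-Gamma(9, 785/8)
obs 8: x=1/4 → posterior Inverse-Gamma(19/2, 3309/32)
obs 9: x=1 → posterior Inverse-Gamma(10, 3565/32)
obs 10: x=-3 → posterior Inverse-Gamma(21/2, 3565/32)
obs 11: x=-8 → posterior Inverse-Gamma(11, 3965/32)
obs 12: x=-1 → posterior Inverse-Gamma(23/2, 4029/32)

alpha=23/2, beta=4029/32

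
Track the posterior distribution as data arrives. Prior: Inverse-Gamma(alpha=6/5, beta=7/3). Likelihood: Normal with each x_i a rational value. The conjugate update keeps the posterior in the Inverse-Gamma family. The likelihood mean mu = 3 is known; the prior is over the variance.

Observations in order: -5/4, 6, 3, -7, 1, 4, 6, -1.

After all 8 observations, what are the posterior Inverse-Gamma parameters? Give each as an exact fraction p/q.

obs 1: x=-5/4 → posterior Inverse-Gamma(17/10, 1091/96)
obs 2: x=6 → posterior Inverse-Gamma(11/5, 1523/96)
obs 3: x=3 → posterior Inverse-Gamma(27/10, 1523/96)
obs 4: x=-7 → posterior Inverse-Gamma(16/5, 6323/96)
obs 5: x=1 → posterior Inverse-Gamma(37/10, 6515/96)
obs 6: x=4 → posterior Inverse-Gamma(21/5, 6563/96)
obs 7: x=6 → posterior Inverse-Gamma(47/10, 6995/96)
obs 8: x=-1 → posterior Inverse-Gamma(26/5, 7763/96)

alpha=26/5, beta=7763/96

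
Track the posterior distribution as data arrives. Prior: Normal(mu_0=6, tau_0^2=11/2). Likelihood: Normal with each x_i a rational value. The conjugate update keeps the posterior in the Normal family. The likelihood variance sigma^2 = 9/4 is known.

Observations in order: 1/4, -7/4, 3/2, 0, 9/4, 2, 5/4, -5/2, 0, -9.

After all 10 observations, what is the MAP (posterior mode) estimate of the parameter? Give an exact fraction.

-78/229

obs 1: x=1/4 → posterior Normal(119/62, 99/62)
obs 2: x=-7/4 → posterior Normal(21/53, 99/106)
obs 3: x=3/2 → posterior Normal(18/25, 33/50)
obs 4: x=0 → posterior Normal(54/97, 99/194)
obs 5: x=9/4 → posterior Normal(207/238, 99/238)
obs 6: x=2 → posterior Normal(295/282, 33/94)
obs 7: x=5/4 → posterior Normal(175/163, 99/326)
obs 8: x=-5/2 → posterior Normal(24/37, 99/370)
obs 9: x=0 → posterior Normal(40/69, 11/46)
obs 10: x=-9 → posterior Normal(-78/229, 99/458)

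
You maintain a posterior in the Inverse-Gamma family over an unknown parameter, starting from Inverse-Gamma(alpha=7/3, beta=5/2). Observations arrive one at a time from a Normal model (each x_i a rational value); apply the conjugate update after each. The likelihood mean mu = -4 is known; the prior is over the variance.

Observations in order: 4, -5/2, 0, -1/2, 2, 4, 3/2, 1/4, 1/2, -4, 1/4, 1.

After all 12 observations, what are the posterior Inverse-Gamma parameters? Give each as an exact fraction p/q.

alpha=25/3, beta=2489/16

obs 1: x=4 → posterior Inverse-Gamma(17/6, 69/2)
obs 2: x=-5/2 → posterior Inverse-Gamma(10/3, 285/8)
obs 3: x=0 → posterior Inverse-Gamma(23/6, 349/8)
obs 4: x=-1/2 → posterior Inverse-Gamma(13/3, 199/4)
obs 5: x=2 → posterior Inverse-Gamma(29/6, 271/4)
obs 6: x=4 → posterior Inverse-Gamma(16/3, 399/4)
obs 7: x=3/2 → posterior Inverse-Gamma(35/6, 919/8)
obs 8: x=1/4 → posterior Inverse-Gamma(19/3, 3965/32)
obs 9: x=1/2 → posterior Inverse-Gamma(41/6, 4289/32)
obs 10: x=-4 → posterior Inverse-Gamma(22/3, 4289/32)
obs 11: x=1/4 → posterior Inverse-Gamma(47/6, 2289/16)
obs 12: x=1 → posterior Inverse-Gamma(25/3, 2489/16)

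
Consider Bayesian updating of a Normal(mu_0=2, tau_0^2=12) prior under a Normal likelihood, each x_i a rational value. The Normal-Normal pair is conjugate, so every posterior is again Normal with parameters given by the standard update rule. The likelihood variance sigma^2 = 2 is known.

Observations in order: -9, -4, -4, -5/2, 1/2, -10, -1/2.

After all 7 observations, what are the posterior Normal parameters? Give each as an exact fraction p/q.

obs 1: x=-9 → posterior Normal(-52/7, 12/7)
obs 2: x=-4 → posterior Normal(-76/13, 12/13)
obs 3: x=-4 → posterior Normal(-100/19, 12/19)
obs 4: x=-5/2 → posterior Normal(-23/5, 12/25)
obs 5: x=1/2 → posterior Normal(-112/31, 12/31)
obs 6: x=-10 → posterior Normal(-172/37, 12/37)
obs 7: x=-1/2 → posterior Normal(-175/43, 12/43)

mu_0=-175/43, tau_0^2=12/43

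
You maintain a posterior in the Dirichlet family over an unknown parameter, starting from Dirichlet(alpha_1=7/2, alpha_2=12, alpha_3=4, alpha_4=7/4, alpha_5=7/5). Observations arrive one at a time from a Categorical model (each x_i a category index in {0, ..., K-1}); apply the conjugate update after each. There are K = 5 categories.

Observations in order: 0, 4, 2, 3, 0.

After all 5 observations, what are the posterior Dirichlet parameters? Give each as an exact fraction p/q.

obs 1: x=0 → posterior Dirichlet(9/2, 12, 4, 7/4, 7/5)
obs 2: x=4 → posterior Dirichlet(9/2, 12, 4, 7/4, 12/5)
obs 3: x=2 → posterior Dirichlet(9/2, 12, 5, 7/4, 12/5)
obs 4: x=3 → posterior Dirichlet(9/2, 12, 5, 11/4, 12/5)
obs 5: x=0 → posterior Dirichlet(11/2, 12, 5, 11/4, 12/5)

alpha_1=11/2, alpha_2=12, alpha_3=5, alpha_4=11/4, alpha_5=12/5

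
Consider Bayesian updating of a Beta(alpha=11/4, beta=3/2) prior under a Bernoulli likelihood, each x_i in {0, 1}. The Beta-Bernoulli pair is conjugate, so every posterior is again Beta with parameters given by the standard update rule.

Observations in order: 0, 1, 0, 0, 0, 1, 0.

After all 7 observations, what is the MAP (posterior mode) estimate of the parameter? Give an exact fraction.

obs 1: x=0 → posterior Beta(11/4, 5/2)
obs 2: x=1 → posterior Beta(15/4, 5/2)
obs 3: x=0 → posterior Beta(15/4, 7/2)
obs 4: x=0 → posterior Beta(15/4, 9/2)
obs 5: x=0 → posterior Beta(15/4, 11/2)
obs 6: x=1 → posterior Beta(19/4, 11/2)
obs 7: x=0 → posterior Beta(19/4, 13/2)

15/37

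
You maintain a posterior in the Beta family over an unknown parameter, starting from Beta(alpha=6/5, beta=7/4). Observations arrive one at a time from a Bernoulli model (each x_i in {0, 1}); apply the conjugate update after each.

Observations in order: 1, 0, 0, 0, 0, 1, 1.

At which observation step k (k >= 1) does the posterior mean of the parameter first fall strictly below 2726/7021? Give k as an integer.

k = 3

obs 1: x=1 → posterior Beta(11/5, 7/4)
obs 2: x=0 → posterior Beta(11/5, 11/4)
obs 3: x=0 → posterior Beta(11/5, 15/4)
obs 4: x=0 → posterior Beta(11/5, 19/4)
obs 5: x=0 → posterior Beta(11/5, 23/4)
obs 6: x=1 → posterior Beta(16/5, 23/4)
obs 7: x=1 → posterior Beta(21/5, 23/4)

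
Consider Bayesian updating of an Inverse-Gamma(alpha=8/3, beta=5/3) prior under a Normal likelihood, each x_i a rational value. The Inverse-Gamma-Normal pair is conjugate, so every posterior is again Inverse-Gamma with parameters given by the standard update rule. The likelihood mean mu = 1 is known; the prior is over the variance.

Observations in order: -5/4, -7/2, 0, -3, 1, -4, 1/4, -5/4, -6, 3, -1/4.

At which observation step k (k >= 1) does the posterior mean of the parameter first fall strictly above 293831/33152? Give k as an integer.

k = 9

obs 1: x=-5/4 → posterior Inverse-Gamma(19/6, 403/96)
obs 2: x=-7/2 → posterior Inverse-Gamma(11/3, 1375/96)
obs 3: x=0 → posterior Inverse-Gamma(25/6, 1423/96)
obs 4: x=-3 → posterior Inverse-Gamma(14/3, 2191/96)
obs 5: x=1 → posterior Inverse-Gamma(31/6, 2191/96)
obs 6: x=-4 → posterior Inverse-Gamma(17/3, 3391/96)
obs 7: x=1/4 → posterior Inverse-Gamma(37/6, 1709/48)
obs 8: x=-5/4 → posterior Inverse-Gamma(20/3, 3661/96)
obs 9: x=-6 → posterior Inverse-Gamma(43/6, 6013/96)
obs 10: x=3 → posterior Inverse-Gamma(23/3, 6205/96)
obs 11: x=-1/4 → posterior Inverse-Gamma(49/6, 785/12)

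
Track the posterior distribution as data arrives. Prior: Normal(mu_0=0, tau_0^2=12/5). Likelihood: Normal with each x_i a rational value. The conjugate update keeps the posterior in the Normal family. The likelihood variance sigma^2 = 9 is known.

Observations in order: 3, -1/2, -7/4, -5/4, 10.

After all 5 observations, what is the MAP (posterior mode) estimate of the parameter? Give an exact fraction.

38/35

obs 1: x=3 → posterior Normal(12/19, 36/19)
obs 2: x=-1/2 → posterior Normal(10/23, 36/23)
obs 3: x=-7/4 → posterior Normal(1/9, 4/3)
obs 4: x=-5/4 → posterior Normal(-2/31, 36/31)
obs 5: x=10 → posterior Normal(38/35, 36/35)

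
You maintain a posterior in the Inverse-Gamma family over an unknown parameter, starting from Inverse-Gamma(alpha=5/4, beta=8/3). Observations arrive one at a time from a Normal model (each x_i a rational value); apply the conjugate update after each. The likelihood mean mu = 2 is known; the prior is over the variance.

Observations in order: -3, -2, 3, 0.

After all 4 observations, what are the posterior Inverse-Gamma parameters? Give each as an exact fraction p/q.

obs 1: x=-3 → posterior Inverse-Gamma(7/4, 91/6)
obs 2: x=-2 → posterior Inverse-Gamma(9/4, 139/6)
obs 3: x=3 → posterior Inverse-Gamma(11/4, 71/3)
obs 4: x=0 → posterior Inverse-Gamma(13/4, 77/3)

alpha=13/4, beta=77/3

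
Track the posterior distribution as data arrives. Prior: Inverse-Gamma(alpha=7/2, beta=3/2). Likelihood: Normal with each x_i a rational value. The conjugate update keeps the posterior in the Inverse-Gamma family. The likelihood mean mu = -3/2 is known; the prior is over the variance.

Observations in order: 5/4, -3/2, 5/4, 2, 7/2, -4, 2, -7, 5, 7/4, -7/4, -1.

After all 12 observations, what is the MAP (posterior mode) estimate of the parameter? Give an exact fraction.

obs 1: x=5/4 → posterior Inverse-Gamma(4, 169/32)
obs 2: x=-3/2 → posterior Inverse-Gamma(9/2, 169/32)
obs 3: x=5/4 → posterior Inverse-Gamma(5, 145/16)
obs 4: x=2 → posterior Inverse-Gamma(11/2, 243/16)
obs 5: x=7/2 → posterior Inverse-Gamma(6, 443/16)
obs 6: x=-4 → posterior Inverse-Gamma(13/2, 493/16)
obs 7: x=2 → posterior Inverse-Gamma(7, 591/16)
obs 8: x=-7 → posterior Inverse-Gamma(15/2, 833/16)
obs 9: x=5 → posterior Inverse-Gamma(8, 1171/16)
obs 10: x=7/4 → posterior Inverse-Gamma(17/2, 2511/32)
obs 11: x=-7/4 → posterior Inverse-Gamma(9, 157/2)
obs 12: x=-1 → posterior Inverse-Gamma(19/2, 629/8)

629/84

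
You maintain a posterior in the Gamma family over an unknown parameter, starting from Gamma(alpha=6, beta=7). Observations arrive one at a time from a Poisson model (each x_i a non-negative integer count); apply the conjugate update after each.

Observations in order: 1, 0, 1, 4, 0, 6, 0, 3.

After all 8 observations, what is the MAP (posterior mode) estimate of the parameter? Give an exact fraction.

obs 1: x=1 → posterior Gamma(7, 8)
obs 2: x=0 → posterior Gamma(7, 9)
obs 3: x=1 → posterior Gamma(8, 10)
obs 4: x=4 → posterior Gamma(12, 11)
obs 5: x=0 → posterior Gamma(12, 12)
obs 6: x=6 → posterior Gamma(18, 13)
obs 7: x=0 → posterior Gamma(18, 14)
obs 8: x=3 → posterior Gamma(21, 15)

4/3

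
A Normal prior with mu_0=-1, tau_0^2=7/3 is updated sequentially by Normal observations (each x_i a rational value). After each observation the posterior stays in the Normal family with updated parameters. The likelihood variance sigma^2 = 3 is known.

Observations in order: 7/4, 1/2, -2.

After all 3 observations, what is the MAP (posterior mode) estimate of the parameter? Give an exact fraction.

obs 1: x=7/4 → posterior Normal(13/64, 21/16)
obs 2: x=1/2 → posterior Normal(27/92, 21/23)
obs 3: x=-2 → posterior Normal(-29/120, 7/10)

-29/120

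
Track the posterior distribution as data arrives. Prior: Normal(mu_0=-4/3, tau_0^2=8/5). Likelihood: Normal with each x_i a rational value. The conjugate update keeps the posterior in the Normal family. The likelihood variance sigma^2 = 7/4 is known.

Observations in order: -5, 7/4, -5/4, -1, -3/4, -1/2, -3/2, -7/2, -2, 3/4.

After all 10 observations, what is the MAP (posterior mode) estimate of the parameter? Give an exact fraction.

-1388/1065

obs 1: x=-5 → posterior Normal(-620/201, 56/67)
obs 2: x=7/4 → posterior Normal(-452/297, 56/99)
obs 3: x=-5/4 → posterior Normal(-572/393, 56/131)
obs 4: x=-1 → posterior Normal(-668/489, 56/163)
obs 5: x=-3/4 → posterior Normal(-148/117, 56/195)
obs 6: x=-1/2 → posterior Normal(-788/681, 56/227)
obs 7: x=-3/2 → posterior Normal(-932/777, 8/37)
obs 8: x=-7/2 → posterior Normal(-1268/873, 56/291)
obs 9: x=-2 → posterior Normal(-1460/969, 56/323)
obs 10: x=3/4 → posterior Normal(-1388/1065, 56/355)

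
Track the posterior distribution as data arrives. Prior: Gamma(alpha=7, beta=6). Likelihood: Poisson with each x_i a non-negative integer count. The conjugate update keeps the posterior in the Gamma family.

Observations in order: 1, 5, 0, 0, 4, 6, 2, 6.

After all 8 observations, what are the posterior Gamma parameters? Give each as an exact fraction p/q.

alpha=31, beta=14

obs 1: x=1 → posterior Gamma(8, 7)
obs 2: x=5 → posterior Gamma(13, 8)
obs 3: x=0 → posterior Gamma(13, 9)
obs 4: x=0 → posterior Gamma(13, 10)
obs 5: x=4 → posterior Gamma(17, 11)
obs 6: x=6 → posterior Gamma(23, 12)
obs 7: x=2 → posterior Gamma(25, 13)
obs 8: x=6 → posterior Gamma(31, 14)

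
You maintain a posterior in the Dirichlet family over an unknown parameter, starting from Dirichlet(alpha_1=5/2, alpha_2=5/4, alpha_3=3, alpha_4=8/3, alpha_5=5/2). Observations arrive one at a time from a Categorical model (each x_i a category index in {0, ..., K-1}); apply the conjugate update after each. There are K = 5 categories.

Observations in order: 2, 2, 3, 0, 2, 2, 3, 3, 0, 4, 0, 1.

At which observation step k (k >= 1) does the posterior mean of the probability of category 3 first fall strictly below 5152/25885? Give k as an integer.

obs 1: x=2 → posterior Dirichlet(5/2, 5/4, 4, 8/3, 5/2)
obs 2: x=2 → posterior Dirichlet(5/2, 5/4, 5, 8/3, 5/2)
obs 3: x=3 → posterior Dirichlet(5/2, 5/4, 5, 11/3, 5/2)
obs 4: x=0 → posterior Dirichlet(7/2, 5/4, 5, 11/3, 5/2)
obs 5: x=2 → posterior Dirichlet(7/2, 5/4, 6, 11/3, 5/2)
obs 6: x=2 → posterior Dirichlet(7/2, 5/4, 7, 11/3, 5/2)
obs 7: x=3 → posterior Dirichlet(7/2, 5/4, 7, 14/3, 5/2)
obs 8: x=3 → posterior Dirichlet(7/2, 5/4, 7, 17/3, 5/2)
obs 9: x=0 → posterior Dirichlet(9/2, 5/4, 7, 17/3, 5/2)
obs 10: x=4 → posterior Dirichlet(9/2, 5/4, 7, 17/3, 7/2)
obs 11: x=0 → posterior Dirichlet(11/2, 5/4, 7, 17/3, 7/2)
obs 12: x=1 → posterior Dirichlet(11/2, 9/4, 7, 17/3, 7/2)

k = 2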